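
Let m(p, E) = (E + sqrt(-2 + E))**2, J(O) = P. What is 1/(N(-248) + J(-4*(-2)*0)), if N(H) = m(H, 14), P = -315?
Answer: -107/2041 - 56*sqrt(3)/2041 ≈ -0.099949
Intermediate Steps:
J(O) = -315
N(H) = (14 + 2*sqrt(3))**2 (N(H) = (14 + sqrt(-2 + 14))**2 = (14 + sqrt(12))**2 = (14 + 2*sqrt(3))**2)
1/(N(-248) + J(-4*(-2)*0)) = 1/((208 + 56*sqrt(3)) - 315) = 1/(-107 + 56*sqrt(3))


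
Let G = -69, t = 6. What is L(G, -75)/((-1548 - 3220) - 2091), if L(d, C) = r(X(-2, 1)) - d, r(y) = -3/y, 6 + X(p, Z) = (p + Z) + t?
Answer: -72/6859 ≈ -0.010497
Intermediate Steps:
X(p, Z) = Z + p (X(p, Z) = -6 + ((p + Z) + 6) = -6 + ((Z + p) + 6) = -6 + (6 + Z + p) = Z + p)
L(d, C) = 3 - d (L(d, C) = -3/(1 - 2) - d = -3/(-1) - d = -3*(-1) - d = 3 - d)
L(G, -75)/((-1548 - 3220) - 2091) = (3 - 1*(-69))/((-1548 - 3220) - 2091) = (3 + 69)/(-4768 - 2091) = 72/(-6859) = 72*(-1/6859) = -72/6859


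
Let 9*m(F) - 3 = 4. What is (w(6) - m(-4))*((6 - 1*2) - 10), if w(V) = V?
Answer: -94/3 ≈ -31.333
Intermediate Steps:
m(F) = 7/9 (m(F) = ⅓ + (⅑)*4 = ⅓ + 4/9 = 7/9)
(w(6) - m(-4))*((6 - 1*2) - 10) = (6 - 1*7/9)*((6 - 1*2) - 10) = (6 - 7/9)*((6 - 2) - 10) = 47*(4 - 10)/9 = (47/9)*(-6) = -94/3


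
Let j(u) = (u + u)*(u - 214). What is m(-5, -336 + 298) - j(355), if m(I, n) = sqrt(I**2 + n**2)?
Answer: -100110 + sqrt(1469) ≈ -1.0007e+5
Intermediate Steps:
j(u) = 2*u*(-214 + u) (j(u) = (2*u)*(-214 + u) = 2*u*(-214 + u))
m(-5, -336 + 298) - j(355) = sqrt((-5)**2 + (-336 + 298)**2) - 2*355*(-214 + 355) = sqrt(25 + (-38)**2) - 2*355*141 = sqrt(25 + 1444) - 1*100110 = sqrt(1469) - 100110 = -100110 + sqrt(1469)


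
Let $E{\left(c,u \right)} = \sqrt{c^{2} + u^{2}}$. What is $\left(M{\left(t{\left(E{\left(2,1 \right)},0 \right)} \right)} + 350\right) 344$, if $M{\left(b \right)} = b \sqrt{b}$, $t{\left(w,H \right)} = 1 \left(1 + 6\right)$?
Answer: $120400 + 2408 \sqrt{7} \approx 1.2677 \cdot 10^{5}$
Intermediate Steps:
$t{\left(w,H \right)} = 7$ ($t{\left(w,H \right)} = 1 \cdot 7 = 7$)
$M{\left(b \right)} = b^{\frac{3}{2}}$
$\left(M{\left(t{\left(E{\left(2,1 \right)},0 \right)} \right)} + 350\right) 344 = \left(7^{\frac{3}{2}} + 350\right) 344 = \left(7 \sqrt{7} + 350\right) 344 = \left(350 + 7 \sqrt{7}\right) 344 = 120400 + 2408 \sqrt{7}$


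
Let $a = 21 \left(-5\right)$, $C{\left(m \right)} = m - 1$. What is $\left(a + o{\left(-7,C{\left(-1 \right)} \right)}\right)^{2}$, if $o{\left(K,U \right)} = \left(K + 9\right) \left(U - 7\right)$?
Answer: $15129$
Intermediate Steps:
$C{\left(m \right)} = -1 + m$
$o{\left(K,U \right)} = \left(-7 + U\right) \left(9 + K\right)$ ($o{\left(K,U \right)} = \left(9 + K\right) \left(-7 + U\right) = \left(-7 + U\right) \left(9 + K\right)$)
$a = -105$
$\left(a + o{\left(-7,C{\left(-1 \right)} \right)}\right)^{2} = \left(-105 - \left(14 - 2 \left(-1 - 1\right)\right)\right)^{2} = \left(-105 + \left(-63 + 49 + 9 \left(-2\right) - -14\right)\right)^{2} = \left(-105 + \left(-63 + 49 - 18 + 14\right)\right)^{2} = \left(-105 - 18\right)^{2} = \left(-123\right)^{2} = 15129$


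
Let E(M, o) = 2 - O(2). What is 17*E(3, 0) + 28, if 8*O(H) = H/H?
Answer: 479/8 ≈ 59.875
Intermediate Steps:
O(H) = ⅛ (O(H) = (H/H)/8 = (⅛)*1 = ⅛)
E(M, o) = 15/8 (E(M, o) = 2 - 1*⅛ = 2 - ⅛ = 15/8)
17*E(3, 0) + 28 = 17*(15/8) + 28 = 255/8 + 28 = 479/8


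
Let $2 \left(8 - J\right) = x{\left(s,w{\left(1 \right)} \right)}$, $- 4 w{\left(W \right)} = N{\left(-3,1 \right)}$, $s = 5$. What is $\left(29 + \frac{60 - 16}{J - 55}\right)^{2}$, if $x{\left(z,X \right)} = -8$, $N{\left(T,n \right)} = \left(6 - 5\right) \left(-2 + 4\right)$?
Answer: $\frac{1447209}{1849} \approx 782.7$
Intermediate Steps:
$N{\left(T,n \right)} = 2$ ($N{\left(T,n \right)} = 1 \cdot 2 = 2$)
$w{\left(W \right)} = - \frac{1}{2}$ ($w{\left(W \right)} = \left(- \frac{1}{4}\right) 2 = - \frac{1}{2}$)
$J = 12$ ($J = 8 - -4 = 8 + 4 = 12$)
$\left(29 + \frac{60 - 16}{J - 55}\right)^{2} = \left(29 + \frac{60 - 16}{12 - 55}\right)^{2} = \left(29 + \frac{44}{-43}\right)^{2} = \left(29 + 44 \left(- \frac{1}{43}\right)\right)^{2} = \left(29 - \frac{44}{43}\right)^{2} = \left(\frac{1203}{43}\right)^{2} = \frac{1447209}{1849}$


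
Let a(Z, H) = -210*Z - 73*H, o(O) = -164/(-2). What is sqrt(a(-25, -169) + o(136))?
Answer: sqrt(17669) ≈ 132.92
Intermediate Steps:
o(O) = 82 (o(O) = -164*(-1/2) = 82)
sqrt(a(-25, -169) + o(136)) = sqrt((-210*(-25) - 73*(-169)) + 82) = sqrt((5250 + 12337) + 82) = sqrt(17587 + 82) = sqrt(17669)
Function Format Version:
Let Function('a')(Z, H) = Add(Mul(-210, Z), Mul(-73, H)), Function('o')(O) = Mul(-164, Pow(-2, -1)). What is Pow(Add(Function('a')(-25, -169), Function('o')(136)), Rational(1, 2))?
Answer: Pow(17669, Rational(1, 2)) ≈ 132.92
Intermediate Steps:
Function('o')(O) = 82 (Function('o')(O) = Mul(-164, Rational(-1, 2)) = 82)
Pow(Add(Function('a')(-25, -169), Function('o')(136)), Rational(1, 2)) = Pow(Add(Add(Mul(-210, -25), Mul(-73, -169)), 82), Rational(1, 2)) = Pow(Add(Add(5250, 12337), 82), Rational(1, 2)) = Pow(Add(17587, 82), Rational(1, 2)) = Pow(17669, Rational(1, 2))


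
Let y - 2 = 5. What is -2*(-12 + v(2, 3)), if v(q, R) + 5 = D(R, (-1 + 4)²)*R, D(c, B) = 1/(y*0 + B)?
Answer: 100/3 ≈ 33.333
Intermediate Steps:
y = 7 (y = 2 + 5 = 7)
D(c, B) = 1/B (D(c, B) = 1/(7*0 + B) = 1/(0 + B) = 1/B)
v(q, R) = -5 + R/9 (v(q, R) = -5 + R/((-1 + 4)²) = -5 + R/(3²) = -5 + R/9)
-2*(-12 + v(2, 3)) = -2*(-12 + (-5 + (⅑)*3)) = -2*(-12 + (-5 + ⅓)) = -2*(-12 - 14/3) = -2*(-50/3) = 100/3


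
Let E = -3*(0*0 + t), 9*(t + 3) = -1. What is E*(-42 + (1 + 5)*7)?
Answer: 0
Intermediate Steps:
t = -28/9 (t = -3 + (1/9)*(-1) = -3 - 1/9 = -28/9 ≈ -3.1111)
E = 28/3 (E = -3*(0*0 - 28/9) = -3*(0 - 28/9) = -3*(-28/9) = 28/3 ≈ 9.3333)
E*(-42 + (1 + 5)*7) = 28*(-42 + (1 + 5)*7)/3 = 28*(-42 + 6*7)/3 = 28*(-42 + 42)/3 = (28/3)*0 = 0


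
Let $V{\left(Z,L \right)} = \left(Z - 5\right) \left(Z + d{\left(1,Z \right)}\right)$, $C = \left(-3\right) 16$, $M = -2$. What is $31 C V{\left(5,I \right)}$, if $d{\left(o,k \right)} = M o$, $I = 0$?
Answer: $0$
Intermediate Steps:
$d{\left(o,k \right)} = - 2 o$
$C = -48$
$V{\left(Z,L \right)} = \left(-5 + Z\right) \left(-2 + Z\right)$ ($V{\left(Z,L \right)} = \left(Z - 5\right) \left(Z - 2\right) = \left(-5 + Z\right) \left(Z - 2\right) = \left(-5 + Z\right) \left(-2 + Z\right)$)
$31 C V{\left(5,I \right)} = 31 \left(-48\right) \left(10 + 5^{2} - 35\right) = - 1488 \left(10 + 25 - 35\right) = \left(-1488\right) 0 = 0$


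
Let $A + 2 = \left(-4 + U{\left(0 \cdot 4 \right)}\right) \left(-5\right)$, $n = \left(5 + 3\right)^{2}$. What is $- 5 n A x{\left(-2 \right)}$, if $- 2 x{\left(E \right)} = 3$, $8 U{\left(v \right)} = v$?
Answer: $8640$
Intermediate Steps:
$U{\left(v \right)} = \frac{v}{8}$
$x{\left(E \right)} = - \frac{3}{2}$ ($x{\left(E \right)} = \left(- \frac{1}{2}\right) 3 = - \frac{3}{2}$)
$n = 64$ ($n = 8^{2} = 64$)
$A = 18$ ($A = -2 + \left(-4 + \frac{0 \cdot 4}{8}\right) \left(-5\right) = -2 + \left(-4 + \frac{1}{8} \cdot 0\right) \left(-5\right) = -2 + \left(-4 + 0\right) \left(-5\right) = -2 - -20 = -2 + 20 = 18$)
$- 5 n A x{\left(-2 \right)} = \left(-5\right) 64 \cdot 18 \left(- \frac{3}{2}\right) = \left(-320\right) 18 \left(- \frac{3}{2}\right) = \left(-5760\right) \left(- \frac{3}{2}\right) = 8640$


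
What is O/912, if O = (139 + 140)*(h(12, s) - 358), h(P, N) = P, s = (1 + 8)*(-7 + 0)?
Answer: -16089/152 ≈ -105.85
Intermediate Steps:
s = -63 (s = 9*(-7) = -63)
O = -96534 (O = (139 + 140)*(12 - 358) = 279*(-346) = -96534)
O/912 = -96534/912 = -96534*1/912 = -16089/152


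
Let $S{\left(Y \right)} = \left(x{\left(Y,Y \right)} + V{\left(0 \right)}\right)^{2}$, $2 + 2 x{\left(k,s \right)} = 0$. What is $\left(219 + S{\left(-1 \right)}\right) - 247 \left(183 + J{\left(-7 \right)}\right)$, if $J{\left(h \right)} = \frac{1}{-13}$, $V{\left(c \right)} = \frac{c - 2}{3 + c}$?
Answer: $- \frac{404642}{9} \approx -44960.0$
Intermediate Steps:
$x{\left(k,s \right)} = -1$ ($x{\left(k,s \right)} = -1 + \frac{1}{2} \cdot 0 = -1 + 0 = -1$)
$V{\left(c \right)} = \frac{-2 + c}{3 + c}$
$S{\left(Y \right)} = \frac{25}{9}$ ($S{\left(Y \right)} = \left(-1 + \frac{-2 + 0}{3 + 0}\right)^{2} = \left(-1 + \frac{1}{3} \left(-2\right)\right)^{2} = \left(-1 - \frac{2}{3}\right)^{2} = \left(- \frac{5}{3}\right)^{2} = \frac{25}{9}$)
$J{\left(h \right)} = - \frac{1}{13}$
$\left(219 + S{\left(-1 \right)}\right) - 247 \left(183 + J{\left(-7 \right)}\right) = \left(219 + \frac{25}{9}\right) - 247 \left(183 - \frac{1}{13}\right) = \frac{1996}{9} - 45182 = - \frac{404642}{9}$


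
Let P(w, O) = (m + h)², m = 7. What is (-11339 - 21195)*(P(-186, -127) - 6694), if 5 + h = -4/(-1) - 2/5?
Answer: 5419058244/25 ≈ 2.1676e+8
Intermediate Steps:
h = -7/5 (h = -5 + (-4/(-1) - 2/5) = -5 + (-4*(-1) - 2*⅕) = -5 + (4 - ⅖) = -5 + 18/5 = -7/5 ≈ -1.4000)
P(w, O) = 784/25 (P(w, O) = (7 - 7/5)² = (28/5)² = 784/25)
(-11339 - 21195)*(P(-186, -127) - 6694) = (-11339 - 21195)*(784/25 - 6694) = -32534*(-166566/25) = 5419058244/25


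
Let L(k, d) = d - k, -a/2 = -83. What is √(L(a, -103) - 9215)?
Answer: 2*I*√2371 ≈ 97.386*I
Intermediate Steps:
a = 166 (a = -2*(-83) = 166)
√(L(a, -103) - 9215) = √((-103 - 1*166) - 9215) = √((-103 - 166) - 9215) = √(-269 - 9215) = √(-9484) = 2*I*√2371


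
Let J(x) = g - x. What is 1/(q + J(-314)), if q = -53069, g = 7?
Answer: -1/52748 ≈ -1.8958e-5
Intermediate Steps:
J(x) = 7 - x
1/(q + J(-314)) = 1/(-53069 + (7 - 1*(-314))) = 1/(-53069 + (7 + 314)) = 1/(-53069 + 321) = 1/(-52748) = -1/52748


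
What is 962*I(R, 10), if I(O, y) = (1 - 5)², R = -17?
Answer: 15392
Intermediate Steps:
I(O, y) = 16 (I(O, y) = (-4)² = 16)
962*I(R, 10) = 962*16 = 15392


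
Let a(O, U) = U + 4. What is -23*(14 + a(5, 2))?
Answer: -460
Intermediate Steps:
a(O, U) = 4 + U
-23*(14 + a(5, 2)) = -23*(14 + (4 + 2)) = -23*(14 + 6) = -23*20 = -460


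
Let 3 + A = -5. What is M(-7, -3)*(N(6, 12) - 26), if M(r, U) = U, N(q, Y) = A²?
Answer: -114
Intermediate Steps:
A = -8 (A = -3 - 5 = -8)
N(q, Y) = 64 (N(q, Y) = (-8)² = 64)
M(-7, -3)*(N(6, 12) - 26) = -3*(64 - 26) = -3*38 = -114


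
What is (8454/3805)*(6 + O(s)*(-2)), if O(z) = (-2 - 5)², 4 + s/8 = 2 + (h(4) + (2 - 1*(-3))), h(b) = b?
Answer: -777768/3805 ≈ -204.41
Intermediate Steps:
s = 56 (s = -32 + 8*(2 + (4 + (2 - 1*(-3)))) = -32 + 8*(2 + (4 + (2 + 3))) = -32 + 8*(2 + (4 + 5)) = -32 + 8*(2 + 9) = -32 + 8*11 = -32 + 88 = 56)
O(z) = 49 (O(z) = (-7)² = 49)
(8454/3805)*(6 + O(s)*(-2)) = (8454/3805)*(6 + 49*(-2)) = (8454*(1/3805))*(6 - 98) = (8454/3805)*(-92) = -777768/3805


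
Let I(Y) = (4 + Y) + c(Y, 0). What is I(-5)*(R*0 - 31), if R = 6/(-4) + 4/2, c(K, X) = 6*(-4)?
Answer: 775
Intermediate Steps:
c(K, X) = -24
R = ½ (R = 6*(-¼) + 4*(½) = -3/2 + 2 = ½ ≈ 0.50000)
I(Y) = -20 + Y (I(Y) = (4 + Y) - 24 = -20 + Y)
I(-5)*(R*0 - 31) = (-20 - 5)*((½)*0 - 31) = -25*(0 - 31) = -25*(-31) = 775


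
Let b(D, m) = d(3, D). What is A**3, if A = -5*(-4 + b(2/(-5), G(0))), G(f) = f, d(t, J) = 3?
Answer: 125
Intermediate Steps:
b(D, m) = 3
A = 5 (A = -5*(-4 + 3) = -5*(-1) = 5)
A**3 = 5**3 = 125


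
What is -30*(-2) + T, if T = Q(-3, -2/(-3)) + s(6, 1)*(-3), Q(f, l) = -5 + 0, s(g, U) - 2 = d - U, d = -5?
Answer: 67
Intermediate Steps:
s(g, U) = -3 - U (s(g, U) = 2 + (-5 - U) = -3 - U)
Q(f, l) = -5
T = 7 (T = -5 + (-3 - 1*1)*(-3) = -5 + (-3 - 1)*(-3) = -5 - 4*(-3) = -5 + 12 = 7)
-30*(-2) + T = -30*(-2) + 7 = 60 + 7 = 67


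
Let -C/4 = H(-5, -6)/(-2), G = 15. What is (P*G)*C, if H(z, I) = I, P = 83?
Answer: -14940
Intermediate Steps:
C = -12 (C = -(-24)/(-2) = -(-24)*(-1)/2 = -4*3 = -12)
(P*G)*C = (83*15)*(-12) = 1245*(-12) = -14940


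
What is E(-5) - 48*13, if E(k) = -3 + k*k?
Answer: -602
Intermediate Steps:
E(k) = -3 + k²
E(-5) - 48*13 = (-3 + (-5)²) - 48*13 = (-3 + 25) - 624 = 22 - 624 = -602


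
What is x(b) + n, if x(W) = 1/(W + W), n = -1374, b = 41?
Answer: -112667/82 ≈ -1374.0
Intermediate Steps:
x(W) = 1/(2*W)
x(b) + n = (1/2)/41 - 1374 = (1/2)*(1/41) - 1374 = 1/82 - 1374 = -112667/82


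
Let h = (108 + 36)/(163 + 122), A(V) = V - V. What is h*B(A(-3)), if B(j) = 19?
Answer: 48/5 ≈ 9.6000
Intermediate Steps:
A(V) = 0
h = 48/95 (h = 144/285 = 144*(1/285) = 48/95 ≈ 0.50526)
h*B(A(-3)) = (48/95)*19 = 48/5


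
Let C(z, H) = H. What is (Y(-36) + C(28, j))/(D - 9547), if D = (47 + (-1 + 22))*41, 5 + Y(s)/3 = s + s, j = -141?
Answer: 124/2253 ≈ 0.055038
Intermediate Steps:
Y(s) = -15 + 6*s (Y(s) = -15 + 3*(s + s) = -15 + 3*(2*s) = -15 + 6*s)
D = 2788 (D = (47 + 21)*41 = 68*41 = 2788)
(Y(-36) + C(28, j))/(D - 9547) = ((-15 + 6*(-36)) - 141)/(2788 - 9547) = ((-15 - 216) - 141)/(-6759) = (-231 - 141)*(-1/6759) = -372*(-1/6759) = 124/2253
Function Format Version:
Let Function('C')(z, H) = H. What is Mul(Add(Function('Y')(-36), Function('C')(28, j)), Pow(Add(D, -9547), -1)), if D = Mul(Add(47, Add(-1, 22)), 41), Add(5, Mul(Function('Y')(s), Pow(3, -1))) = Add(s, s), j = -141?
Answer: Rational(124, 2253) ≈ 0.055038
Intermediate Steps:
Function('Y')(s) = Add(-15, Mul(6, s)) (Function('Y')(s) = Add(-15, Mul(3, Add(s, s))) = Add(-15, Mul(3, Mul(2, s))) = Add(-15, Mul(6, s)))
D = 2788 (D = Mul(Add(47, 21), 41) = Mul(68, 41) = 2788)
Mul(Add(Function('Y')(-36), Function('C')(28, j)), Pow(Add(D, -9547), -1)) = Mul(Add(Add(-15, Mul(6, -36)), -141), Pow(Add(2788, -9547), -1)) = Mul(Add(Add(-15, -216), -141), Pow(-6759, -1)) = Mul(Add(-231, -141), Rational(-1, 6759)) = Mul(-372, Rational(-1, 6759)) = Rational(124, 2253)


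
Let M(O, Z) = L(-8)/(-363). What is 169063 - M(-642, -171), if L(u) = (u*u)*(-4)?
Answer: 61369613/363 ≈ 1.6906e+5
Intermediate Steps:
L(u) = -4*u² (L(u) = u²*(-4) = -4*u²)
M(O, Z) = 256/363 (M(O, Z) = -4*(-8)²/(-363) = -4*64*(-1/363) = -256*(-1/363) = 256/363)
169063 - M(-642, -171) = 169063 - 1*256/363 = 169063 - 256/363 = 61369613/363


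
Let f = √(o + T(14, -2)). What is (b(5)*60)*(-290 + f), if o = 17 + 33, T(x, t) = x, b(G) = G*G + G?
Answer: -507600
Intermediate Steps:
b(G) = G + G² (b(G) = G² + G = G + G²)
o = 50
f = 8 (f = √(50 + 14) = √64 = 8)
(b(5)*60)*(-290 + f) = ((5*(1 + 5))*60)*(-290 + 8) = ((5*6)*60)*(-282) = (30*60)*(-282) = 1800*(-282) = -507600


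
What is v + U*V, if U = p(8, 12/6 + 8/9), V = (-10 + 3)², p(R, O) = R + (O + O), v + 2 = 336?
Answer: 9082/9 ≈ 1009.1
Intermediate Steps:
v = 334 (v = -2 + 336 = 334)
p(R, O) = R + 2*O
V = 49 (V = (-7)² = 49)
U = 124/9 (U = 8 + 2*(12/6 + 8/9) = 8 + 2*(12*(⅙) + 8*(⅑)) = 8 + 2*(2 + 8/9) = 8 + 2*(26/9) = 8 + 52/9 = 124/9 ≈ 13.778)
v + U*V = 334 + (124/9)*49 = 334 + 6076/9 = 9082/9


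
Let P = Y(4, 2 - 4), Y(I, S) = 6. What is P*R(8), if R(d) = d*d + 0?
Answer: 384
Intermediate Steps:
P = 6
R(d) = d² (R(d) = d² + 0 = d²)
P*R(8) = 6*8² = 6*64 = 384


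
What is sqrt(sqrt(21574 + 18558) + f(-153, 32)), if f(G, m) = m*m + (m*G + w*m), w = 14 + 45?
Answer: sqrt(-1984 + 2*sqrt(10033)) ≈ 42.234*I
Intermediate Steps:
w = 59
f(G, m) = m**2 + 59*m + G*m (f(G, m) = m*m + (m*G + 59*m) = m**2 + (G*m + 59*m) = m**2 + (59*m + G*m) = m**2 + 59*m + G*m)
sqrt(sqrt(21574 + 18558) + f(-153, 32)) = sqrt(sqrt(21574 + 18558) + 32*(59 - 153 + 32)) = sqrt(sqrt(40132) + 32*(-62)) = sqrt(2*sqrt(10033) - 1984) = sqrt(-1984 + 2*sqrt(10033))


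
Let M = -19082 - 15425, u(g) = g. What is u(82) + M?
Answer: -34425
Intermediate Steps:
M = -34507
u(82) + M = 82 - 34507 = -34425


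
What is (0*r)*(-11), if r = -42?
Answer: 0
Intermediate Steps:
(0*r)*(-11) = (0*(-42))*(-11) = 0*(-11) = 0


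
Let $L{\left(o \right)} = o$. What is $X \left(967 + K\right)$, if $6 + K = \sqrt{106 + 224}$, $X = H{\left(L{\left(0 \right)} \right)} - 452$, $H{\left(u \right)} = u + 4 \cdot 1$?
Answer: $-430528 - 448 \sqrt{330} \approx -4.3867 \cdot 10^{5}$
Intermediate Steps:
$H{\left(u \right)} = 4 + u$ ($H{\left(u \right)} = u + 4 = 4 + u$)
$X = -448$ ($X = \left(4 + 0\right) - 452 = 4 - 452 = -448$)
$K = -6 + \sqrt{330}$ ($K = -6 + \sqrt{106 + 224} = -6 + \sqrt{330} \approx 12.166$)
$X \left(967 + K\right) = - 448 \left(967 - \left(6 - \sqrt{330}\right)\right) = - 448 \left(961 + \sqrt{330}\right) = -430528 - 448 \sqrt{330}$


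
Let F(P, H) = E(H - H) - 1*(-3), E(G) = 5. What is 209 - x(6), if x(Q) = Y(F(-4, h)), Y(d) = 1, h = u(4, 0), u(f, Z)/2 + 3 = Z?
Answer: 208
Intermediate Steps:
u(f, Z) = -6 + 2*Z
h = -6 (h = -6 + 2*0 = -6 + 0 = -6)
F(P, H) = 8 (F(P, H) = 5 - 1*(-3) = 5 + 3 = 8)
x(Q) = 1
209 - x(6) = 209 - 1*1 = 209 - 1 = 208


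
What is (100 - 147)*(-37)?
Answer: 1739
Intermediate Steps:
(100 - 147)*(-37) = -47*(-37) = 1739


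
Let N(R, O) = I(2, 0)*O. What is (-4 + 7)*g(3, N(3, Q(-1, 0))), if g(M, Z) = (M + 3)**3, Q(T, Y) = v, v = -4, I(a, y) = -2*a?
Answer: 648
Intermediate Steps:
Q(T, Y) = -4
N(R, O) = -4*O (N(R, O) = (-2*2)*O = -4*O)
g(M, Z) = (3 + M)**3
(-4 + 7)*g(3, N(3, Q(-1, 0))) = (-4 + 7)*(3 + 3)**3 = 3*6**3 = 3*216 = 648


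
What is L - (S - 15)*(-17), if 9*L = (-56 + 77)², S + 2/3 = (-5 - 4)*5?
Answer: -2947/3 ≈ -982.33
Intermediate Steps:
S = -137/3 (S = -⅔ + (-5 - 4)*5 = -⅔ - 9*5 = -⅔ - 45 = -137/3 ≈ -45.667)
L = 49 (L = (-56 + 77)²/9 = (⅑)*21² = (⅑)*441 = 49)
L - (S - 15)*(-17) = 49 - (-137/3 - 15)*(-17) = 49 - (-182)*(-17)/3 = 49 - 1*3094/3 = 49 - 3094/3 = -2947/3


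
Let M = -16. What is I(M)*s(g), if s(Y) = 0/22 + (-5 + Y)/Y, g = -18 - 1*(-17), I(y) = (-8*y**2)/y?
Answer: 768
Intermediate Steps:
I(y) = -8*y
g = -1 (g = -18 + 17 = -1)
s(Y) = (-5 + Y)/Y (s(Y) = 0*(1/22) + (-5 + Y)/Y = 0 + (-5 + Y)/Y = (-5 + Y)/Y)
I(M)*s(g) = (-8*(-16))*((-5 - 1)/(-1)) = 128*(-1*(-6)) = 128*6 = 768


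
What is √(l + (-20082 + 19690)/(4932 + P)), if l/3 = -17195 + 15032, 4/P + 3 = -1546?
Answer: I*√5917682171133754/954958 ≈ 80.555*I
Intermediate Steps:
P = -4/1549 (P = 4/(-3 - 1546) = 4/(-1549) = 4*(-1/1549) = -4/1549 ≈ -0.0025823)
l = -6489 (l = 3*(-17195 + 15032) = 3*(-2163) = -6489)
√(l + (-20082 + 19690)/(4932 + P)) = √(-6489 + (-20082 + 19690)/(4932 - 4/1549)) = √(-6489 - 392/7639664/1549) = √(-6489 - 392*1549/7639664) = √(-6489 - 75901/954958) = √(-6196798363/954958) = I*√5917682171133754/954958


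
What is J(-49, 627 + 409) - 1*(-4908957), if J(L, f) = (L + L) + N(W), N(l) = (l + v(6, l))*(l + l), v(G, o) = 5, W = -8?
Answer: 4908907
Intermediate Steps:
N(l) = 2*l*(5 + l) (N(l) = (l + 5)*(l + l) = (5 + l)*(2*l) = 2*l*(5 + l))
J(L, f) = 48 + 2*L (J(L, f) = (L + L) + 2*(-8)*(5 - 8) = 2*L + 2*(-8)*(-3) = 2*L + 48 = 48 + 2*L)
J(-49, 627 + 409) - 1*(-4908957) = (48 + 2*(-49)) - 1*(-4908957) = (48 - 98) + 4908957 = -50 + 4908957 = 4908907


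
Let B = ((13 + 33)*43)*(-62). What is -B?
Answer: 122636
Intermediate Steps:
B = -122636 (B = (46*43)*(-62) = 1978*(-62) = -122636)
-B = -1*(-122636) = 122636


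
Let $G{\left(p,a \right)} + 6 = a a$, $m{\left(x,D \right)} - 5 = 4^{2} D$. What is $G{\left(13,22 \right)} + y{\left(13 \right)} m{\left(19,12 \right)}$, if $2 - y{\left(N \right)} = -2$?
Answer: $1266$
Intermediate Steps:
$y{\left(N \right)} = 4$ ($y{\left(N \right)} = 2 - -2 = 2 + 2 = 4$)
$m{\left(x,D \right)} = 5 + 16 D$ ($m{\left(x,D \right)} = 5 + 4^{2} D = 5 + 16 D$)
$G{\left(p,a \right)} = -6 + a^{2}$ ($G{\left(p,a \right)} = -6 + a a = -6 + a^{2}$)
$G{\left(13,22 \right)} + y{\left(13 \right)} m{\left(19,12 \right)} = \left(-6 + 22^{2}\right) + 4 \left(5 + 16 \cdot 12\right) = \left(-6 + 484\right) + 4 \left(5 + 192\right) = 478 + 4 \cdot 197 = 478 + 788 = 1266$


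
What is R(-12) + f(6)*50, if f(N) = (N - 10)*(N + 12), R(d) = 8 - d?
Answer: -3580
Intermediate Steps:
f(N) = (-10 + N)*(12 + N)
R(-12) + f(6)*50 = (8 - 1*(-12)) + (-120 + 6**2 + 2*6)*50 = (8 + 12) + (-120 + 36 + 12)*50 = 20 - 72*50 = 20 - 3600 = -3580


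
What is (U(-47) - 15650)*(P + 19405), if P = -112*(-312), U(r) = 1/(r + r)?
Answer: -79952868249/94 ≈ -8.5056e+8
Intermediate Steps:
U(r) = 1/(2*r)
P = 34944
(U(-47) - 15650)*(P + 19405) = ((1/2)/(-47) - 15650)*(34944 + 19405) = ((1/2)*(-1/47) - 15650)*54349 = (-1/94 - 15650)*54349 = -1471101/94*54349 = -79952868249/94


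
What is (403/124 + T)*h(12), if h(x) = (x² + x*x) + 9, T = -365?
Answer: -429759/4 ≈ -1.0744e+5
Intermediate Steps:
h(x) = 9 + 2*x² (h(x) = (x² + x²) + 9 = 2*x² + 9 = 9 + 2*x²)
(403/124 + T)*h(12) = (403/124 - 365)*(9 + 2*12²) = (403*(1/124) - 365)*(9 + 2*144) = (13/4 - 365)*(9 + 288) = -1447/4*297 = -429759/4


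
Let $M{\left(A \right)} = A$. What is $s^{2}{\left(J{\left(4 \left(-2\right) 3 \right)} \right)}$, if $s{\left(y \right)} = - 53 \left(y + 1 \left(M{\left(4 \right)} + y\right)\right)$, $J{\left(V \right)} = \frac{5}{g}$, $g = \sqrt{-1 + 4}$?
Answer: $\frac{415732}{3} + \frac{224720 \sqrt{3}}{3} \approx 2.6832 \cdot 10^{5}$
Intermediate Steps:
$g = \sqrt{3} \approx 1.732$
$J{\left(V \right)} = \frac{5 \sqrt{3}}{3}$ ($J{\left(V \right)} = \frac{5}{\sqrt{3}} = 5 \frac{\sqrt{3}}{3} = \frac{5 \sqrt{3}}{3}$)
$s{\left(y \right)} = -212 - 106 y$ ($s{\left(y \right)} = - 53 \left(y + 1 \left(4 + y\right)\right) = - 53 \left(y + \left(4 + y\right)\right) = - 53 \left(4 + 2 y\right) = -212 - 106 y$)
$s^{2}{\left(J{\left(4 \left(-2\right) 3 \right)} \right)} = \left(-212 - 106 \frac{5 \sqrt{3}}{3}\right)^{2} = \left(-212 - \frac{530 \sqrt{3}}{3}\right)^{2}$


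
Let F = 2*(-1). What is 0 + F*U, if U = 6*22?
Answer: -264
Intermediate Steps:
F = -2
U = 132
0 + F*U = 0 - 2*132 = 0 - 264 = -264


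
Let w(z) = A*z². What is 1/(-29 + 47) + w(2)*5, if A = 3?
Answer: 1081/18 ≈ 60.056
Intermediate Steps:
w(z) = 3*z²
1/(-29 + 47) + w(2)*5 = 1/(-29 + 47) + (3*2²)*5 = 1/18 + (3*4)*5 = 1/18 + 12*5 = 1/18 + 60 = 1081/18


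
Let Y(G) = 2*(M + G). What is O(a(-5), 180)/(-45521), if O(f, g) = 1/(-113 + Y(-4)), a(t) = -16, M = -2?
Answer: 1/5690125 ≈ 1.7574e-7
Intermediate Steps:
Y(G) = -4 + 2*G (Y(G) = 2*(-2 + G) = -4 + 2*G)
O(f, g) = -1/125 (O(f, g) = 1/(-113 + (-4 + 2*(-4))) = 1/(-113 + (-4 - 8)) = 1/(-113 - 12) = 1/(-125) = -1/125)
O(a(-5), 180)/(-45521) = -1/125/(-45521) = -1/125*(-1/45521) = 1/5690125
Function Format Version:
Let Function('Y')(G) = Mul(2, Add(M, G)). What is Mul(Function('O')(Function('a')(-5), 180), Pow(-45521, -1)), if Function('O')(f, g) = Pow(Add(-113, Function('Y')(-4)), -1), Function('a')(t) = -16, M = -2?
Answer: Rational(1, 5690125) ≈ 1.7574e-7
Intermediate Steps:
Function('Y')(G) = Add(-4, Mul(2, G)) (Function('Y')(G) = Mul(2, Add(-2, G)) = Add(-4, Mul(2, G)))
Function('O')(f, g) = Rational(-1, 125) (Function('O')(f, g) = Pow(Add(-113, Add(-4, Mul(2, -4))), -1) = Pow(Add(-113, Add(-4, -8)), -1) = Pow(Add(-113, -12), -1) = Pow(-125, -1) = Rational(-1, 125))
Mul(Function('O')(Function('a')(-5), 180), Pow(-45521, -1)) = Mul(Rational(-1, 125), Pow(-45521, -1)) = Mul(Rational(-1, 125), Rational(-1, 45521)) = Rational(1, 5690125)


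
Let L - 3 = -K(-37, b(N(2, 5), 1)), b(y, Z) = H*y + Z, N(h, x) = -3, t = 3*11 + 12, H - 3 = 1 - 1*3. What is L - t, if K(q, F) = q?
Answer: -5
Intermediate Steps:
H = 1 (H = 3 + (1 - 1*3) = 3 + (1 - 3) = 3 - 2 = 1)
t = 45 (t = 33 + 12 = 45)
b(y, Z) = Z + y (b(y, Z) = 1*y + Z = y + Z = Z + y)
L = 40 (L = 3 - 1*(-37) = 3 + 37 = 40)
L - t = 40 - 1*45 = 40 - 45 = -5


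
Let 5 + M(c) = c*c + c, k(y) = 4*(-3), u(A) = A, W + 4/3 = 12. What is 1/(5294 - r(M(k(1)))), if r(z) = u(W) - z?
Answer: 3/16231 ≈ 0.00018483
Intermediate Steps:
W = 32/3 (W = -4/3 + 12 = 32/3 ≈ 10.667)
k(y) = -12
M(c) = -5 + c + c**2 (M(c) = -5 + (c*c + c) = -5 + (c**2 + c) = -5 + (c + c**2) = -5 + c + c**2)
r(z) = 32/3 - z
1/(5294 - r(M(k(1)))) = 1/(5294 - (32/3 - (-5 - 12 + (-12)**2))) = 1/(5294 - (32/3 - (-5 - 12 + 144))) = 1/(5294 - (32/3 - 1*127)) = 1/(5294 - (32/3 - 127)) = 1/(5294 - 1*(-349/3)) = 1/(5294 + 349/3) = 1/(16231/3) = 3/16231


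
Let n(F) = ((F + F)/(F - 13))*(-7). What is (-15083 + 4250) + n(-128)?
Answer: -1529245/141 ≈ -10846.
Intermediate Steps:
n(F) = -14*F/(-13 + F) (n(F) = ((2*F)/(-13 + F))*(-7) = (2*F/(-13 + F))*(-7) = -14*F/(-13 + F))
(-15083 + 4250) + n(-128) = (-15083 + 4250) - 14*(-128)/(-13 - 128) = -10833 - 14*(-128)/(-141) = -10833 - 14*(-128)*(-1/141) = -10833 - 1792/141 = -1529245/141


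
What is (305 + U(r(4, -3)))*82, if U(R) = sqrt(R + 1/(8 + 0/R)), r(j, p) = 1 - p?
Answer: 25010 + 41*sqrt(66)/2 ≈ 25177.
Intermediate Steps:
U(R) = sqrt(1/8 + R) (U(R) = sqrt(R + 1/(8 + 0)) = sqrt(R + 1/8) = sqrt(1/8 + R))
(305 + U(r(4, -3)))*82 = (305 + sqrt(2 + 16*(1 - 1*(-3)))/4)*82 = (305 + sqrt(2 + 16*(1 + 3))/4)*82 = (305 + sqrt(2 + 16*4)/4)*82 = (305 + sqrt(2 + 64)/4)*82 = (305 + sqrt(66)/4)*82 = 25010 + 41*sqrt(66)/2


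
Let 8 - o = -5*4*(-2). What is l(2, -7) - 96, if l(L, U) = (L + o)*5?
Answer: -246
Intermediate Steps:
o = -32 (o = 8 - (-5*4)*(-2) = 8 - (-20)*(-2) = 8 - 1*40 = 8 - 40 = -32)
l(L, U) = -160 + 5*L (l(L, U) = (L - 32)*5 = (-32 + L)*5 = -160 + 5*L)
l(2, -7) - 96 = (-160 + 5*2) - 96 = (-160 + 10) - 96 = -150 - 96 = -246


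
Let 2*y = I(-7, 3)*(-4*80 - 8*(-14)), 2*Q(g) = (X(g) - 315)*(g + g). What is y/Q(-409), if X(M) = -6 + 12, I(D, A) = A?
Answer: -104/42127 ≈ -0.0024687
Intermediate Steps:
X(M) = 6
Q(g) = -309*g (Q(g) = ((6 - 315)*(g + g))/2 = (-618*g)/2 = -309*g)
y = -312 (y = (3*(-4*80 - 8*(-14)))/2 = (3*(-320 + 112))/2 = (3*(-208))/2 = (½)*(-624) = -312)
y/Q(-409) = -312/((-309*(-409))) = -312/126381 = -312*1/126381 = -104/42127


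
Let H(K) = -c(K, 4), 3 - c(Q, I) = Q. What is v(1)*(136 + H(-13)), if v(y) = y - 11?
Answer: -1200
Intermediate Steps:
c(Q, I) = 3 - Q
v(y) = -11 + y
H(K) = -3 + K (H(K) = -(3 - K) = -3 + K)
v(1)*(136 + H(-13)) = (-11 + 1)*(136 + (-3 - 13)) = -10*(136 - 16) = -10*120 = -1200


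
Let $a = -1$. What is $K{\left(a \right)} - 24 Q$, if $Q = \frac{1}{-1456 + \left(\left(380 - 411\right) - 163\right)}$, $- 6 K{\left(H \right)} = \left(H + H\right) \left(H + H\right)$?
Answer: $- \frac{538}{825} \approx -0.65212$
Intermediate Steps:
$K{\left(H \right)} = - \frac{2 H^{2}}{3}$ ($K{\left(H \right)} = - \frac{\left(H + H\right) \left(H + H\right)}{6} = - \frac{2 H 2 H}{6} = - \frac{4 H^{2}}{6} = - \frac{2 H^{2}}{3}$)
$Q = - \frac{1}{1650}$ ($Q = \frac{1}{-1456 - 194} = \frac{1}{-1650} = - \frac{1}{1650} \approx -0.00060606$)
$K{\left(a \right)} - 24 Q = - \frac{2 \left(-1\right)^{2}}{3} - - \frac{4}{275} = \left(- \frac{2}{3}\right) 1 + \frac{4}{275} = - \frac{2}{3} + \frac{4}{275} = - \frac{538}{825}$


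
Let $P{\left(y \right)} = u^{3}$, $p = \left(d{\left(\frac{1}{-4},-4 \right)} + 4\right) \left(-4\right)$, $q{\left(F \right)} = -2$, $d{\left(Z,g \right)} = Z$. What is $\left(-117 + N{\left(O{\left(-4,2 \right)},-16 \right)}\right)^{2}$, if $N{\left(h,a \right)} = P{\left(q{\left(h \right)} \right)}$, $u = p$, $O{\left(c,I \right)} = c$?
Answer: $12194064$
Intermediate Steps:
$p = -15$ ($p = \left(\frac{1}{-4} + 4\right) \left(-4\right) = \left(- \frac{1}{4} + 4\right) \left(-4\right) = \frac{15}{4} \left(-4\right) = -15$)
$u = -15$
$P{\left(y \right)} = -3375$ ($P{\left(y \right)} = \left(-15\right)^{3} = -3375$)
$N{\left(h,a \right)} = -3375$
$\left(-117 + N{\left(O{\left(-4,2 \right)},-16 \right)}\right)^{2} = \left(-117 - 3375\right)^{2} = \left(-3492\right)^{2} = 12194064$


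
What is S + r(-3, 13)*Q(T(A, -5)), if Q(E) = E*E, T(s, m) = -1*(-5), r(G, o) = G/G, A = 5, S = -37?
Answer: -12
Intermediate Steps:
r(G, o) = 1
T(s, m) = 5
Q(E) = E²
S + r(-3, 13)*Q(T(A, -5)) = -37 + 1*5² = -37 + 1*25 = -37 + 25 = -12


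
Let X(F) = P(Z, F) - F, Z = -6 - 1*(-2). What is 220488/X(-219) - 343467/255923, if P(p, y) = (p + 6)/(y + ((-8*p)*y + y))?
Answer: 26225152302330/26082904391 ≈ 1005.5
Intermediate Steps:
Z = -4 (Z = -6 + 2 = -4)
P(p, y) = (6 + p)/(2*y - 8*p*y) (P(p, y) = (6 + p)/(y + (-8*p*y + y)) = (6 + p)/(y + (y - 8*p*y)) = (6 + p)/(2*y - 8*p*y))
X(F) = -F + 1/(17*F) (X(F) = (-6 - 1*(-4))/(2*F*(-1 + 4*(-4))) - F = (-6 + 4)/(2*F*(-1 - 16)) - F = (½)*(-2)/(F*(-17)) - F = (½)*(-1/17)*(-2)/F - F = 1/(17*F) - F = -F + 1/(17*F))
220488/X(-219) - 343467/255923 = 220488/(-1*(-219) + (1/17)/(-219)) - 343467/255923 = 220488/(219 + (1/17)*(-1/219)) - 343467*1/255923 = 220488/(219 - 1/3723) - 343467/255923 = 220488/(815336/3723) - 343467/255923 = 220488*(3723/815336) - 343467/255923 = 102609603/101917 - 343467/255923 = 26225152302330/26082904391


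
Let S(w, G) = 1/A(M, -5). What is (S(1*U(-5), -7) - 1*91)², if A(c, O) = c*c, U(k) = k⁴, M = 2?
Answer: 131769/16 ≈ 8235.6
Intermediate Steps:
A(c, O) = c²
S(w, G) = ¼ (S(w, G) = 1/(2²) = 1/4 = ¼)
(S(1*U(-5), -7) - 1*91)² = (¼ - 1*91)² = (¼ - 91)² = (-363/4)² = 131769/16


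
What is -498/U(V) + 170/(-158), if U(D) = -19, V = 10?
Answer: 37727/1501 ≈ 25.135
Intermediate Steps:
-498/U(V) + 170/(-158) = -498/(-19) + 170/(-158) = -498*(-1/19) + 170*(-1/158) = 498/19 - 85/79 = 37727/1501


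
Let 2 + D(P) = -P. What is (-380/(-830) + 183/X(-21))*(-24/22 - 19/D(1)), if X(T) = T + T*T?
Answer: 598753/127820 ≈ 4.6843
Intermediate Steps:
D(P) = -2 - P
X(T) = T + T²
(-380/(-830) + 183/X(-21))*(-24/22 - 19/D(1)) = (-380/(-830) + 183/((-21*(1 - 21))))*(-24/22 - 19/(-2 - 1*1)) = (-380*(-1/830) + 183/((-21*(-20))))*(-24*1/22 - 19/(-2 - 1)) = (38/83 + 183/420)*(-12/11 - 19/(-3)) = (38/83 + 183*(1/420))*(-12/11 - 19*(-⅓)) = (38/83 + 61/140)*(-12/11 + 19/3) = (10383/11620)*(173/33) = 598753/127820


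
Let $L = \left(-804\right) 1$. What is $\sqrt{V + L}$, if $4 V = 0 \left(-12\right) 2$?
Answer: $2 i \sqrt{201} \approx 28.355 i$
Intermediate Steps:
$L = -804$
$V = 0$ ($V = \frac{0 \left(-12\right) 2}{4} = \frac{0 \cdot 2}{4} = \frac{1}{4} \cdot 0 = 0$)
$\sqrt{V + L} = \sqrt{0 - 804} = \sqrt{-804} = 2 i \sqrt{201}$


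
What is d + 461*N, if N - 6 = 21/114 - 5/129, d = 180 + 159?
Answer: 15549403/4902 ≈ 3172.1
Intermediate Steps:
d = 339
N = 30125/4902 (N = 6 + (21/114 - 5/129) = 6 + (21*(1/114) - 5*1/129) = 6 + (7/38 - 5/129) = 6 + 713/4902 = 30125/4902 ≈ 6.1454)
d + 461*N = 339 + 461*(30125/4902) = 339 + 13887625/4902 = 15549403/4902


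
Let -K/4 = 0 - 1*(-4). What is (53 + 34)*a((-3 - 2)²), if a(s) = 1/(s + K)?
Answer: 29/3 ≈ 9.6667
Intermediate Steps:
K = -16 (K = -4*(0 - 1*(-4)) = -4*(0 + 4) = -4*4 = -16)
a(s) = 1/(-16 + s) (a(s) = 1/(s - 16) = 1/(-16 + s))
(53 + 34)*a((-3 - 2)²) = (53 + 34)/(-16 + (-3 - 2)²) = 87/(-16 + (-5)²) = 87/(-16 + 25) = 87/9 = 87*(⅑) = 29/3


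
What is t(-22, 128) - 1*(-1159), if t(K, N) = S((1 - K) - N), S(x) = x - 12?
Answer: 1042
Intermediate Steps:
S(x) = -12 + x
t(K, N) = -11 - K - N (t(K, N) = -12 + ((1 - K) - N) = -12 + (1 - K - N) = -11 - K - N)
t(-22, 128) - 1*(-1159) = (-11 - 1*(-22) - 1*128) - 1*(-1159) = (-11 + 22 - 128) + 1159 = -117 + 1159 = 1042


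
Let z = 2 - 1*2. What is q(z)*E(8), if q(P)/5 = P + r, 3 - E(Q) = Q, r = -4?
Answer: 100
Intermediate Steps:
z = 0 (z = 2 - 2 = 0)
E(Q) = 3 - Q
q(P) = -20 + 5*P (q(P) = 5*(P - 4) = 5*(-4 + P) = -20 + 5*P)
q(z)*E(8) = (-20 + 5*0)*(3 - 1*8) = (-20 + 0)*(3 - 8) = -20*(-5) = 100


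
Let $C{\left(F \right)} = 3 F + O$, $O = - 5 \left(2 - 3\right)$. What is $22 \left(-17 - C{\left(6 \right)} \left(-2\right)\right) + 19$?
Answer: $657$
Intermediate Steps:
$O = 5$ ($O = \left(-5\right) \left(-1\right) = 5$)
$C{\left(F \right)} = 5 + 3 F$ ($C{\left(F \right)} = 3 F + 5 = 5 + 3 F$)
$22 \left(-17 - C{\left(6 \right)} \left(-2\right)\right) + 19 = 22 \left(-17 - \left(5 + 3 \cdot 6\right) \left(-2\right)\right) + 19 = 22 \left(-17 - \left(5 + 18\right) \left(-2\right)\right) + 19 = 22 \left(-17 - 23 \left(-2\right)\right) + 19 = 22 \left(-17 - -46\right) + 19 = 22 \left(-17 + 46\right) + 19 = 22 \cdot 29 + 19 = 638 + 19 = 657$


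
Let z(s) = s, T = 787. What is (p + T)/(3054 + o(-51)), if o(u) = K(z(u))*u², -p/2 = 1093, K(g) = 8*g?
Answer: 1399/1058154 ≈ 0.0013221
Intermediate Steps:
p = -2186 (p = -2*1093 = -2186)
o(u) = 8*u³ (o(u) = (8*u)*u² = 8*u³)
(p + T)/(3054 + o(-51)) = (-2186 + 787)/(3054 + 8*(-51)³) = -1399/(3054 + 8*(-132651)) = -1399/(3054 - 1061208) = -1399/(-1058154) = -1399*(-1/1058154) = 1399/1058154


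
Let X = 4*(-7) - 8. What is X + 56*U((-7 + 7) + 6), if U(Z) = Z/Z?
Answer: 20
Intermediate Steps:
U(Z) = 1
X = -36 (X = -28 - 8 = -36)
X + 56*U((-7 + 7) + 6) = -36 + 56*1 = -36 + 56 = 20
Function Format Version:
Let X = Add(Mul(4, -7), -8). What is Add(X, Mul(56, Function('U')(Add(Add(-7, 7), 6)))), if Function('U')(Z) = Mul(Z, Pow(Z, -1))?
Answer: 20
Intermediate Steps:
Function('U')(Z) = 1
X = -36 (X = Add(-28, -8) = -36)
Add(X, Mul(56, Function('U')(Add(Add(-7, 7), 6)))) = Add(-36, Mul(56, 1)) = Add(-36, 56) = 20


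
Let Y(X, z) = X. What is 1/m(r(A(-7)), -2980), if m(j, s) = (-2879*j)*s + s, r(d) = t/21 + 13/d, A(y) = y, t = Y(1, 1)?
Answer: -21/326080540 ≈ -6.4401e-8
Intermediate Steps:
t = 1
r(d) = 1/21 + 13/d
m(j, s) = s - 2879*j*s (m(j, s) = -2879*j*s + s = s - 2879*j*s)
1/m(r(A(-7)), -2980) = 1/(-2980*(1 - 2879*(273 - 7)/(21*(-7)))) = 1/(-2980*(1 - 2879*(-1)*266/(21*7))) = 1/(-2980*(1 - 2879*(-38/21))) = 1/(-2980*(1 + 109402/21)) = 1/(-2980*109423/21) = 1/(-326080540/21) = -21/326080540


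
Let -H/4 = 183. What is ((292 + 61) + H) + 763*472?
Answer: 359757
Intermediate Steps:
H = -732 (H = -4*183 = -732)
((292 + 61) + H) + 763*472 = ((292 + 61) - 732) + 763*472 = (353 - 732) + 360136 = -379 + 360136 = 359757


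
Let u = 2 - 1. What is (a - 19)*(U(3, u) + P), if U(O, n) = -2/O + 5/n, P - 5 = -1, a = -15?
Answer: -850/3 ≈ -283.33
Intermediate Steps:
u = 1
P = 4 (P = 5 - 1 = 4)
(a - 19)*(U(3, u) + P) = (-15 - 19)*((-2/3 + 5/1) + 4) = -34*((-2*⅓ + 5*1) + 4) = -34*((-⅔ + 5) + 4) = -34*(13/3 + 4) = -34*25/3 = -850/3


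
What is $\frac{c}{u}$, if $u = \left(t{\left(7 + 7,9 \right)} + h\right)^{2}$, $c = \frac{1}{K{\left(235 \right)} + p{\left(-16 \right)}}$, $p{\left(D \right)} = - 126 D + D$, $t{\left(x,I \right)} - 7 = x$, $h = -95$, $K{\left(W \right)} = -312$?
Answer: $\frac{1}{9243488} \approx 1.0818 \cdot 10^{-7}$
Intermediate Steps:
$t{\left(x,I \right)} = 7 + x$
$p{\left(D \right)} = - 125 D$
$c = \frac{1}{1688}$ ($c = \frac{1}{-312 - -2000} = \frac{1}{-312 + 2000} = \frac{1}{1688} \approx 0.00059242$)
$u = 5476$ ($u = \left(\left(7 + \left(7 + 7\right)\right) - 95\right)^{2} = \left(\left(7 + 14\right) - 95\right)^{2} = \left(21 - 95\right)^{2} = \left(-74\right)^{2} = 5476$)
$\frac{c}{u} = \frac{1}{1688 \cdot 5476} = \frac{1}{1688} \cdot \frac{1}{5476} = \frac{1}{9243488}$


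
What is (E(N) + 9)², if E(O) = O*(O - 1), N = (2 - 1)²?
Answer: 81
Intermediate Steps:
N = 1 (N = 1² = 1)
E(O) = O*(-1 + O)
(E(N) + 9)² = (1*(-1 + 1) + 9)² = (1*0 + 9)² = (0 + 9)² = 9² = 81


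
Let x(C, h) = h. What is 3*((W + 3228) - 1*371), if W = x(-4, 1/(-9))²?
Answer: 231418/27 ≈ 8571.0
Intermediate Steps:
W = 1/81 (W = (1/(-9))² = (-⅑)² = 1/81 ≈ 0.012346)
3*((W + 3228) - 1*371) = 3*((1/81 + 3228) - 1*371) = 3*(261469/81 - 371) = 3*(231418/81) = 231418/27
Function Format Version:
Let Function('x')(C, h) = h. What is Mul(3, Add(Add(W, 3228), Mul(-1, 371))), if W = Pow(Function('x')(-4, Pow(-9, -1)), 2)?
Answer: Rational(231418, 27) ≈ 8571.0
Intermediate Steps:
W = Rational(1, 81) (W = Pow(Pow(-9, -1), 2) = Pow(Rational(-1, 9), 2) = Rational(1, 81) ≈ 0.012346)
Mul(3, Add(Add(W, 3228), Mul(-1, 371))) = Mul(3, Add(Add(Rational(1, 81), 3228), Mul(-1, 371))) = Mul(3, Add(Rational(261469, 81), -371)) = Mul(3, Rational(231418, 81)) = Rational(231418, 27)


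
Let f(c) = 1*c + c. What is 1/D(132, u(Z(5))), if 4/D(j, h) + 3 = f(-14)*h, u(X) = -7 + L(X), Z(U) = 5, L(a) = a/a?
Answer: 165/4 ≈ 41.250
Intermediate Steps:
L(a) = 1
u(X) = -6 (u(X) = -7 + 1 = -6)
f(c) = 2*c (f(c) = c + c = 2*c)
D(j, h) = 4/(-3 - 28*h) (D(j, h) = 4/(-3 + (2*(-14))*h) = 4/(-3 - 28*h))
1/D(132, u(Z(5))) = 1/(-4/(3 + 28*(-6))) = 1/(-4/(3 - 168)) = 1/(-4/(-165)) = 1/(-4*(-1/165)) = 1/(4/165) = 165/4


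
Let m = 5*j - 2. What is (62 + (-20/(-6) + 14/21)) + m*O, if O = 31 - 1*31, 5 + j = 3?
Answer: 66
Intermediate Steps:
j = -2 (j = -5 + 3 = -2)
m = -12 (m = 5*(-2) - 2 = -10 - 2 = -12)
O = 0 (O = 31 - 31 = 0)
(62 + (-20/(-6) + 14/21)) + m*O = (62 + (-20/(-6) + 14/21)) - 12*0 = (62 + (-20*(-⅙) + 14*(1/21))) + 0 = (62 + (10/3 + ⅔)) + 0 = (62 + 4) + 0 = 66 + 0 = 66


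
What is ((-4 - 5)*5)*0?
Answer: 0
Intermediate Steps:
((-4 - 5)*5)*0 = -9*5*0 = -45*0 = 0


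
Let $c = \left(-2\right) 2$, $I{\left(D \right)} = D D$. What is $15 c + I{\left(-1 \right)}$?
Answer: $-59$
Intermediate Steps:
$I{\left(D \right)} = D^{2}$
$c = -4$
$15 c + I{\left(-1 \right)} = 15 \left(-4\right) + \left(-1\right)^{2} = -60 + 1 = -59$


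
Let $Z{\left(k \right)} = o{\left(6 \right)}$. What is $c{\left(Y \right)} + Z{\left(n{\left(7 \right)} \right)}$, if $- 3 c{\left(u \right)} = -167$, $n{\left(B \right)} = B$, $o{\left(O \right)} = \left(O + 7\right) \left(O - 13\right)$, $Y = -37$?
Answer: $- \frac{106}{3} \approx -35.333$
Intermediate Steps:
$o{\left(O \right)} = \left(-13 + O\right) \left(7 + O\right)$ ($o{\left(O \right)} = \left(7 + O\right) \left(-13 + O\right) = \left(-13 + O\right) \left(7 + O\right)$)
$Z{\left(k \right)} = -91$ ($Z{\left(k \right)} = -91 + 6^{2} - 36 = -91 + 36 - 36 = -91$)
$c{\left(u \right)} = \frac{167}{3}$ ($c{\left(u \right)} = \left(- \frac{1}{3}\right) \left(-167\right) = \frac{167}{3}$)
$c{\left(Y \right)} + Z{\left(n{\left(7 \right)} \right)} = \frac{167}{3} - 91 = - \frac{106}{3}$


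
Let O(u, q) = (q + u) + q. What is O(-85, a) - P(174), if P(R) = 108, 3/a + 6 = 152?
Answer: -14086/73 ≈ -192.96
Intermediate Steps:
a = 3/146 (a = 3/(-6 + 152) = 3/146 ≈ 0.020548)
O(u, q) = u + 2*q
O(-85, a) - P(174) = (-85 + 2*(3/146)) - 1*108 = (-85 + 3/73) - 108 = -6202/73 - 108 = -14086/73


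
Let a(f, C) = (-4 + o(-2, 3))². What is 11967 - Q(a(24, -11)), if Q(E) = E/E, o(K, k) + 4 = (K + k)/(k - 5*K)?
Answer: 11966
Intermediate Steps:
o(K, k) = -4 + (K + k)/(k - 5*K)
a(f, C) = 10609/169 (a(f, C) = (-4 + 3*(3 - 7*(-2))/(-1*3 + 5*(-2)))² = (-4 + 3*(3 + 14)/(-3 - 10))² = (-4 + 3*17/(-13))² = (-4 + 3*(-1/13)*17)² = (-4 - 51/13)² = (-103/13)² = 10609/169)
Q(E) = 1
11967 - Q(a(24, -11)) = 11967 - 1*1 = 11967 - 1 = 11966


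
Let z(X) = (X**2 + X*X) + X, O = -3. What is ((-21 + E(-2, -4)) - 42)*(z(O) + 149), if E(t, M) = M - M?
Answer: -10332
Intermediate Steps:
E(t, M) = 0
z(X) = X + 2*X**2 (z(X) = (X**2 + X**2) + X = 2*X**2 + X = X + 2*X**2)
((-21 + E(-2, -4)) - 42)*(z(O) + 149) = ((-21 + 0) - 42)*(-3*(1 + 2*(-3)) + 149) = (-21 - 42)*(-3*(1 - 6) + 149) = -63*(-3*(-5) + 149) = -63*(15 + 149) = -63*164 = -10332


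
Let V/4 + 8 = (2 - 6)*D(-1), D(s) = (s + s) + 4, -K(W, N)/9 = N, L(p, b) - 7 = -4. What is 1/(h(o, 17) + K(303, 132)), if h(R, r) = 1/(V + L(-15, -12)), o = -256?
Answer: -61/72469 ≈ -0.00084174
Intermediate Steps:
L(p, b) = 3 (L(p, b) = 7 - 4 = 3)
K(W, N) = -9*N
D(s) = 4 + 2*s (D(s) = 2*s + 4 = 4 + 2*s)
V = -64 (V = -32 + 4*((2 - 6)*(4 + 2*(-1))) = -32 + 4*(-4*(4 - 2)) = -32 + 4*(-4*2) = -32 + 4*(-8) = -32 - 32 = -64)
h(R, r) = -1/61 (h(R, r) = 1/(-64 + 3) = 1/(-61) = -1/61)
1/(h(o, 17) + K(303, 132)) = 1/(-1/61 - 9*132) = 1/(-1/61 - 1188) = 1/(-72469/61) = -61/72469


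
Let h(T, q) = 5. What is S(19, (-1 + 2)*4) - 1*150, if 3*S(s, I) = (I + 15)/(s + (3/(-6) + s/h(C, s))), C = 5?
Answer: -100160/669 ≈ -149.72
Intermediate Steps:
S(s, I) = (15 + I)/(3*(-½ + 6*s/5)) (S(s, I) = ((I + 15)/(s + (3/(-6) + s/5)))/3 = ((15 + I)/(s + (3*(-⅙) + s*(⅕))))/3 = ((15 + I)/(s + (-½ + s/5)))/3 = ((15 + I)/(-½ + 6*s/5))/3 = (15 + I)/(3*(-½ + 6*s/5)))
S(19, (-1 + 2)*4) - 1*150 = 10*(15 + (-1 + 2)*4)/(3*(-5 + 12*19)) - 1*150 = 10*(15 + 1*4)/(3*(-5 + 228)) - 150 = (10/3)*(15 + 4)/223 - 150 = (10/3)*(1/223)*19 - 150 = 190/669 - 150 = -100160/669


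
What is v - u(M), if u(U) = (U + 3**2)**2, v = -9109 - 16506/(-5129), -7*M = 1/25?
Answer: -1443003346279/157075625 ≈ -9186.7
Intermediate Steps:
M = -1/175 (M = -1/7/25 = -1/7*1/25 = -1/175 ≈ -0.0057143)
v = -46703555/5129 (v = -9109 - 16506*(-1/5129) = -9109 + 16506/5129 = -46703555/5129 ≈ -9105.8)
u(U) = (9 + U)**2 (u(U) = (U + 9)**2 = (9 + U)**2)
v - u(M) = -46703555/5129 - (9 - 1/175)**2 = -46703555/5129 - (1574/175)**2 = -46703555/5129 - 1*2477476/30625 = -46703555/5129 - 2477476/30625 = -1443003346279/157075625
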